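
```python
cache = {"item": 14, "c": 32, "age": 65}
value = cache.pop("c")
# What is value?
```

Trace (tracking value):
cache = {'item': 14, 'c': 32, 'age': 65}  # -> cache = {'item': 14, 'c': 32, 'age': 65}
value = cache.pop('c')  # -> value = 32

Answer: 32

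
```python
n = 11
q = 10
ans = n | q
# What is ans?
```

Trace (tracking ans):
n = 11  # -> n = 11
q = 10  # -> q = 10
ans = n | q  # -> ans = 11

Answer: 11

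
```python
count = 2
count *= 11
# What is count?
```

Trace (tracking count):
count = 2  # -> count = 2
count *= 11  # -> count = 22

Answer: 22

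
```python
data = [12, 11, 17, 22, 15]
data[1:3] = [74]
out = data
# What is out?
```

Answer: [12, 74, 22, 15]

Derivation:
Trace (tracking out):
data = [12, 11, 17, 22, 15]  # -> data = [12, 11, 17, 22, 15]
data[1:3] = [74]  # -> data = [12, 74, 22, 15]
out = data  # -> out = [12, 74, 22, 15]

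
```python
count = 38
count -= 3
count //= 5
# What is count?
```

Answer: 7

Derivation:
Trace (tracking count):
count = 38  # -> count = 38
count -= 3  # -> count = 35
count //= 5  # -> count = 7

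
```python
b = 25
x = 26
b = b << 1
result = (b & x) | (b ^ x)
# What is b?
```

Answer: 50

Derivation:
Trace (tracking b):
b = 25  # -> b = 25
x = 26  # -> x = 26
b = b << 1  # -> b = 50
result = b & x | b ^ x  # -> result = 58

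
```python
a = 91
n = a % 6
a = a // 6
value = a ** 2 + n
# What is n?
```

Trace (tracking n):
a = 91  # -> a = 91
n = a % 6  # -> n = 1
a = a // 6  # -> a = 15
value = a ** 2 + n  # -> value = 226

Answer: 1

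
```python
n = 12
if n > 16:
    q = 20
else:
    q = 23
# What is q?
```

Answer: 23

Derivation:
Trace (tracking q):
n = 12  # -> n = 12
if n > 16:  # condition is False
else:
    q = 23  # -> q = 23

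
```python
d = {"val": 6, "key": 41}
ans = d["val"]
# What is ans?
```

Answer: 6

Derivation:
Trace (tracking ans):
d = {'val': 6, 'key': 41}  # -> d = {'val': 6, 'key': 41}
ans = d['val']  # -> ans = 6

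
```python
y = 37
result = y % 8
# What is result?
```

Answer: 5

Derivation:
Trace (tracking result):
y = 37  # -> y = 37
result = y % 8  # -> result = 5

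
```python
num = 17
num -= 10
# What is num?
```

Trace (tracking num):
num = 17  # -> num = 17
num -= 10  # -> num = 7

Answer: 7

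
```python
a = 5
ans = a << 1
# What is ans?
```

Answer: 10

Derivation:
Trace (tracking ans):
a = 5  # -> a = 5
ans = a << 1  # -> ans = 10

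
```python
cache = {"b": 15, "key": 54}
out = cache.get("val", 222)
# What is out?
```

Trace (tracking out):
cache = {'b': 15, 'key': 54}  # -> cache = {'b': 15, 'key': 54}
out = cache.get('val', 222)  # -> out = 222

Answer: 222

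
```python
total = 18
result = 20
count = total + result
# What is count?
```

Answer: 38

Derivation:
Trace (tracking count):
total = 18  # -> total = 18
result = 20  # -> result = 20
count = total + result  # -> count = 38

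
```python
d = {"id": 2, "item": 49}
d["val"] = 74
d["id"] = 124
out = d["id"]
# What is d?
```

Answer: {'id': 124, 'item': 49, 'val': 74}

Derivation:
Trace (tracking d):
d = {'id': 2, 'item': 49}  # -> d = {'id': 2, 'item': 49}
d['val'] = 74  # -> d = {'id': 2, 'item': 49, 'val': 74}
d['id'] = 124  # -> d = {'id': 124, 'item': 49, 'val': 74}
out = d['id']  # -> out = 124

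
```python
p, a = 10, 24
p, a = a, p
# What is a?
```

Trace (tracking a):
p, a = (10, 24)  # -> p = 10, a = 24
p, a = (a, p)  # -> p = 24, a = 10

Answer: 10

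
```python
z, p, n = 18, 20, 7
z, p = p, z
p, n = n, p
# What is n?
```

Answer: 18

Derivation:
Trace (tracking n):
z, p, n = (18, 20, 7)  # -> z = 18, p = 20, n = 7
z, p = (p, z)  # -> z = 20, p = 18
p, n = (n, p)  # -> p = 7, n = 18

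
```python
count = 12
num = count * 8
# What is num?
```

Answer: 96

Derivation:
Trace (tracking num):
count = 12  # -> count = 12
num = count * 8  # -> num = 96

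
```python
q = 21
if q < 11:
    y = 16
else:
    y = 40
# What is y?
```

Trace (tracking y):
q = 21  # -> q = 21
if q < 11:  # condition is False
else:
    y = 40  # -> y = 40

Answer: 40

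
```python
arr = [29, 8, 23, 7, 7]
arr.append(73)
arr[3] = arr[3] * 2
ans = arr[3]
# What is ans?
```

Trace (tracking ans):
arr = [29, 8, 23, 7, 7]  # -> arr = [29, 8, 23, 7, 7]
arr.append(73)  # -> arr = [29, 8, 23, 7, 7, 73]
arr[3] = arr[3] * 2  # -> arr = [29, 8, 23, 14, 7, 73]
ans = arr[3]  # -> ans = 14

Answer: 14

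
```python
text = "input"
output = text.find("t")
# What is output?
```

Answer: 4

Derivation:
Trace (tracking output):
text = 'input'  # -> text = 'input'
output = text.find('t')  # -> output = 4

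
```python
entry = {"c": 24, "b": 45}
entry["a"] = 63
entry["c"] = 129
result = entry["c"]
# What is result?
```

Answer: 129

Derivation:
Trace (tracking result):
entry = {'c': 24, 'b': 45}  # -> entry = {'c': 24, 'b': 45}
entry['a'] = 63  # -> entry = {'c': 24, 'b': 45, 'a': 63}
entry['c'] = 129  # -> entry = {'c': 129, 'b': 45, 'a': 63}
result = entry['c']  # -> result = 129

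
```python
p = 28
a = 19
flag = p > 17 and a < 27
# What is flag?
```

Trace (tracking flag):
p = 28  # -> p = 28
a = 19  # -> a = 19
flag = p > 17 and a < 27  # -> flag = True

Answer: True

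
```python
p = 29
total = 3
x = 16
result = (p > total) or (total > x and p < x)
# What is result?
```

Answer: True

Derivation:
Trace (tracking result):
p = 29  # -> p = 29
total = 3  # -> total = 3
x = 16  # -> x = 16
result = p > total or (total > x and p < x)  # -> result = True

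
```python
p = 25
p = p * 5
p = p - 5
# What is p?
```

Answer: 120

Derivation:
Trace (tracking p):
p = 25  # -> p = 25
p = p * 5  # -> p = 125
p = p - 5  # -> p = 120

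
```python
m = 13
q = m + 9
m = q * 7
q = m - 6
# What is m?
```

Answer: 154

Derivation:
Trace (tracking m):
m = 13  # -> m = 13
q = m + 9  # -> q = 22
m = q * 7  # -> m = 154
q = m - 6  # -> q = 148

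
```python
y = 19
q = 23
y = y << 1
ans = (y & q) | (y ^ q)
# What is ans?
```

Trace (tracking ans):
y = 19  # -> y = 19
q = 23  # -> q = 23
y = y << 1  # -> y = 38
ans = y & q | y ^ q  # -> ans = 55

Answer: 55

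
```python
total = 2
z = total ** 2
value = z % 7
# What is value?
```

Answer: 4

Derivation:
Trace (tracking value):
total = 2  # -> total = 2
z = total ** 2  # -> z = 4
value = z % 7  # -> value = 4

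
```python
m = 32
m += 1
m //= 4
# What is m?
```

Answer: 8

Derivation:
Trace (tracking m):
m = 32  # -> m = 32
m += 1  # -> m = 33
m //= 4  # -> m = 8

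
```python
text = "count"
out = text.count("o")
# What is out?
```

Answer: 1

Derivation:
Trace (tracking out):
text = 'count'  # -> text = 'count'
out = text.count('o')  # -> out = 1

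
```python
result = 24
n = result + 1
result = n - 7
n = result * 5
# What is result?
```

Trace (tracking result):
result = 24  # -> result = 24
n = result + 1  # -> n = 25
result = n - 7  # -> result = 18
n = result * 5  # -> n = 90

Answer: 18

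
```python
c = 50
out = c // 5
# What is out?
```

Answer: 10

Derivation:
Trace (tracking out):
c = 50  # -> c = 50
out = c // 5  # -> out = 10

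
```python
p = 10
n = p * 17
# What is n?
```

Answer: 170

Derivation:
Trace (tracking n):
p = 10  # -> p = 10
n = p * 17  # -> n = 170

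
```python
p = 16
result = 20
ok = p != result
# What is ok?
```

Answer: True

Derivation:
Trace (tracking ok):
p = 16  # -> p = 16
result = 20  # -> result = 20
ok = p != result  # -> ok = True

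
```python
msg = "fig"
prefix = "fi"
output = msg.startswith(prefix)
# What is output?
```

Answer: True

Derivation:
Trace (tracking output):
msg = 'fig'  # -> msg = 'fig'
prefix = 'fi'  # -> prefix = 'fi'
output = msg.startswith(prefix)  # -> output = True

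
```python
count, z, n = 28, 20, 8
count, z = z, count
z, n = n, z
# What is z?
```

Answer: 8

Derivation:
Trace (tracking z):
count, z, n = (28, 20, 8)  # -> count = 28, z = 20, n = 8
count, z = (z, count)  # -> count = 20, z = 28
z, n = (n, z)  # -> z = 8, n = 28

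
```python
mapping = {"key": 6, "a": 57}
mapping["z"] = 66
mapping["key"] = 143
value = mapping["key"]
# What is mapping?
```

Trace (tracking mapping):
mapping = {'key': 6, 'a': 57}  # -> mapping = {'key': 6, 'a': 57}
mapping['z'] = 66  # -> mapping = {'key': 6, 'a': 57, 'z': 66}
mapping['key'] = 143  # -> mapping = {'key': 143, 'a': 57, 'z': 66}
value = mapping['key']  # -> value = 143

Answer: {'key': 143, 'a': 57, 'z': 66}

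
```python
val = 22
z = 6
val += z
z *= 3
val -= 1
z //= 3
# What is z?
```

Answer: 6

Derivation:
Trace (tracking z):
val = 22  # -> val = 22
z = 6  # -> z = 6
val += z  # -> val = 28
z *= 3  # -> z = 18
val -= 1  # -> val = 27
z //= 3  # -> z = 6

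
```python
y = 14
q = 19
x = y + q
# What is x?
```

Trace (tracking x):
y = 14  # -> y = 14
q = 19  # -> q = 19
x = y + q  # -> x = 33

Answer: 33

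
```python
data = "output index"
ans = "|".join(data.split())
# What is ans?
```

Trace (tracking ans):
data = 'output index'  # -> data = 'output index'
ans = '|'.join(data.split())  # -> ans = 'output|index'

Answer: 'output|index'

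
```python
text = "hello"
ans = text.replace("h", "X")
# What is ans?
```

Trace (tracking ans):
text = 'hello'  # -> text = 'hello'
ans = text.replace('h', 'X')  # -> ans = 'Xello'

Answer: 'Xello'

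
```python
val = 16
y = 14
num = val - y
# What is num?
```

Answer: 2

Derivation:
Trace (tracking num):
val = 16  # -> val = 16
y = 14  # -> y = 14
num = val - y  # -> num = 2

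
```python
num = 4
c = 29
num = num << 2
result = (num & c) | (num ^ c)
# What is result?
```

Trace (tracking result):
num = 4  # -> num = 4
c = 29  # -> c = 29
num = num << 2  # -> num = 16
result = num & c | num ^ c  # -> result = 29

Answer: 29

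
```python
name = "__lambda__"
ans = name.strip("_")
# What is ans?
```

Answer: 'lambda'

Derivation:
Trace (tracking ans):
name = '__lambda__'  # -> name = '__lambda__'
ans = name.strip('_')  # -> ans = 'lambda'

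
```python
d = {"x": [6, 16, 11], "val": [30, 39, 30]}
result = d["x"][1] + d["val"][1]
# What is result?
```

Trace (tracking result):
d = {'x': [6, 16, 11], 'val': [30, 39, 30]}  # -> d = {'x': [6, 16, 11], 'val': [30, 39, 30]}
result = d['x'][1] + d['val'][1]  # -> result = 55

Answer: 55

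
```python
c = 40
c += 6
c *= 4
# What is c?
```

Trace (tracking c):
c = 40  # -> c = 40
c += 6  # -> c = 46
c *= 4  # -> c = 184

Answer: 184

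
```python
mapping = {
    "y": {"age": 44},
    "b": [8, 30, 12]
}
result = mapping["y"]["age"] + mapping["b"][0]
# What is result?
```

Answer: 52

Derivation:
Trace (tracking result):
mapping = {'y': {'age': 44}, 'b': [8, 30, 12]}  # -> mapping = {'y': {'age': 44}, 'b': [8, 30, 12]}
result = mapping['y']['age'] + mapping['b'][0]  # -> result = 52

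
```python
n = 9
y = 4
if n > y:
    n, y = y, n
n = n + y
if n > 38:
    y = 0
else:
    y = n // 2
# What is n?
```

Trace (tracking n):
n = 9  # -> n = 9
y = 4  # -> y = 4
if n > y:  # condition is True
    n, y = (y, n)  # -> n = 4, y = 9
n = n + y  # -> n = 13
if n > 38:  # condition is False
else:
    y = n // 2  # -> y = 6

Answer: 13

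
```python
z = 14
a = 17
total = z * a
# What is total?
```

Trace (tracking total):
z = 14  # -> z = 14
a = 17  # -> a = 17
total = z * a  # -> total = 238

Answer: 238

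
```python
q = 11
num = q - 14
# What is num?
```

Trace (tracking num):
q = 11  # -> q = 11
num = q - 14  # -> num = -3

Answer: -3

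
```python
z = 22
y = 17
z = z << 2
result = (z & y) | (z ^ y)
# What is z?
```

Answer: 88

Derivation:
Trace (tracking z):
z = 22  # -> z = 22
y = 17  # -> y = 17
z = z << 2  # -> z = 88
result = z & y | z ^ y  # -> result = 89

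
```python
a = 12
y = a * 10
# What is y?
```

Answer: 120

Derivation:
Trace (tracking y):
a = 12  # -> a = 12
y = a * 10  # -> y = 120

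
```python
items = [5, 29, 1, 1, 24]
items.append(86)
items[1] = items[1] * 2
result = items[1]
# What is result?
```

Answer: 58

Derivation:
Trace (tracking result):
items = [5, 29, 1, 1, 24]  # -> items = [5, 29, 1, 1, 24]
items.append(86)  # -> items = [5, 29, 1, 1, 24, 86]
items[1] = items[1] * 2  # -> items = [5, 58, 1, 1, 24, 86]
result = items[1]  # -> result = 58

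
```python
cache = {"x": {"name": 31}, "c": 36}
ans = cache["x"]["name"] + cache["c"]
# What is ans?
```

Trace (tracking ans):
cache = {'x': {'name': 31}, 'c': 36}  # -> cache = {'x': {'name': 31}, 'c': 36}
ans = cache['x']['name'] + cache['c']  # -> ans = 67

Answer: 67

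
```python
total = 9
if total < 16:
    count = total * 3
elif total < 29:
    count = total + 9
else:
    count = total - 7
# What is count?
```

Answer: 27

Derivation:
Trace (tracking count):
total = 9  # -> total = 9
if total < 16:  # condition is True
    count = total * 3  # -> count = 27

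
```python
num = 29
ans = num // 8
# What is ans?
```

Answer: 3

Derivation:
Trace (tracking ans):
num = 29  # -> num = 29
ans = num // 8  # -> ans = 3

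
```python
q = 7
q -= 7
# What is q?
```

Trace (tracking q):
q = 7  # -> q = 7
q -= 7  # -> q = 0

Answer: 0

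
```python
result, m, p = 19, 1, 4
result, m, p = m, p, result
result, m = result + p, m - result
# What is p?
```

Trace (tracking p):
result, m, p = (19, 1, 4)  # -> result = 19, m = 1, p = 4
result, m, p = (m, p, result)  # -> result = 1, m = 4, p = 19
result, m = (result + p, m - result)  # -> result = 20, m = 3

Answer: 19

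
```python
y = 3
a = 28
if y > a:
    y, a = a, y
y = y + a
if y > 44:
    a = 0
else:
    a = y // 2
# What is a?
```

Answer: 15

Derivation:
Trace (tracking a):
y = 3  # -> y = 3
a = 28  # -> a = 28
if y > a:  # condition is False
y = y + a  # -> y = 31
if y > 44:  # condition is False
else:
    a = y // 2  # -> a = 15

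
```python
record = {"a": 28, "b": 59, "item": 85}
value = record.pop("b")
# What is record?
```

Trace (tracking record):
record = {'a': 28, 'b': 59, 'item': 85}  # -> record = {'a': 28, 'b': 59, 'item': 85}
value = record.pop('b')  # -> value = 59

Answer: {'a': 28, 'item': 85}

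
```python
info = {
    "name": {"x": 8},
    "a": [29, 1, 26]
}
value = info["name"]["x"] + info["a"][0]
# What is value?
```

Answer: 37

Derivation:
Trace (tracking value):
info = {'name': {'x': 8}, 'a': [29, 1, 26]}  # -> info = {'name': {'x': 8}, 'a': [29, 1, 26]}
value = info['name']['x'] + info['a'][0]  # -> value = 37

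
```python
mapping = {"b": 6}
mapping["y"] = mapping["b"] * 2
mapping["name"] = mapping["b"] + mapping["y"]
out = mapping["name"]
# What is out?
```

Trace (tracking out):
mapping = {'b': 6}  # -> mapping = {'b': 6}
mapping['y'] = mapping['b'] * 2  # -> mapping = {'b': 6, 'y': 12}
mapping['name'] = mapping['b'] + mapping['y']  # -> mapping = {'b': 6, 'y': 12, 'name': 18}
out = mapping['name']  # -> out = 18

Answer: 18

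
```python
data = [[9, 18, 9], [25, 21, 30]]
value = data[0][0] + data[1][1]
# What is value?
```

Answer: 30

Derivation:
Trace (tracking value):
data = [[9, 18, 9], [25, 21, 30]]  # -> data = [[9, 18, 9], [25, 21, 30]]
value = data[0][0] + data[1][1]  # -> value = 30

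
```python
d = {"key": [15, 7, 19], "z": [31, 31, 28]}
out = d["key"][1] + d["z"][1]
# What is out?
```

Answer: 38

Derivation:
Trace (tracking out):
d = {'key': [15, 7, 19], 'z': [31, 31, 28]}  # -> d = {'key': [15, 7, 19], 'z': [31, 31, 28]}
out = d['key'][1] + d['z'][1]  # -> out = 38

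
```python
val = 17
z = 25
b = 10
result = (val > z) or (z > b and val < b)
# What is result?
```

Trace (tracking result):
val = 17  # -> val = 17
z = 25  # -> z = 25
b = 10  # -> b = 10
result = val > z or (z > b and val < b)  # -> result = False

Answer: False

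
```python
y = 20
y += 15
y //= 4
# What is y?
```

Answer: 8

Derivation:
Trace (tracking y):
y = 20  # -> y = 20
y += 15  # -> y = 35
y //= 4  # -> y = 8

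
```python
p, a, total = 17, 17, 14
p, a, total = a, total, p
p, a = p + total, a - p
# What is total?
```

Trace (tracking total):
p, a, total = (17, 17, 14)  # -> p = 17, a = 17, total = 14
p, a, total = (a, total, p)  # -> p = 17, a = 14, total = 17
p, a = (p + total, a - p)  # -> p = 34, a = -3

Answer: 17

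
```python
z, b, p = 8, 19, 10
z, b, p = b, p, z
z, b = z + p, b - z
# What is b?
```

Answer: -9

Derivation:
Trace (tracking b):
z, b, p = (8, 19, 10)  # -> z = 8, b = 19, p = 10
z, b, p = (b, p, z)  # -> z = 19, b = 10, p = 8
z, b = (z + p, b - z)  # -> z = 27, b = -9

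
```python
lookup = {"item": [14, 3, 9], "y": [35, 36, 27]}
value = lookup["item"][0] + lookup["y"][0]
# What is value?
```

Trace (tracking value):
lookup = {'item': [14, 3, 9], 'y': [35, 36, 27]}  # -> lookup = {'item': [14, 3, 9], 'y': [35, 36, 27]}
value = lookup['item'][0] + lookup['y'][0]  # -> value = 49

Answer: 49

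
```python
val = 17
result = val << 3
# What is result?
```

Answer: 136

Derivation:
Trace (tracking result):
val = 17  # -> val = 17
result = val << 3  # -> result = 136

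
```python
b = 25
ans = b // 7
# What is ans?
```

Answer: 3

Derivation:
Trace (tracking ans):
b = 25  # -> b = 25
ans = b // 7  # -> ans = 3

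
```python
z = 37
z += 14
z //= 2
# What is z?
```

Trace (tracking z):
z = 37  # -> z = 37
z += 14  # -> z = 51
z //= 2  # -> z = 25

Answer: 25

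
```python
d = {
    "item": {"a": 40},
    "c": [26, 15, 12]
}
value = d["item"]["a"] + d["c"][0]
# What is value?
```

Answer: 66

Derivation:
Trace (tracking value):
d = {'item': {'a': 40}, 'c': [26, 15, 12]}  # -> d = {'item': {'a': 40}, 'c': [26, 15, 12]}
value = d['item']['a'] + d['c'][0]  # -> value = 66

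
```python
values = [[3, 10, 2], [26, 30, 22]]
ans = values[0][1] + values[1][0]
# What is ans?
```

Trace (tracking ans):
values = [[3, 10, 2], [26, 30, 22]]  # -> values = [[3, 10, 2], [26, 30, 22]]
ans = values[0][1] + values[1][0]  # -> ans = 36

Answer: 36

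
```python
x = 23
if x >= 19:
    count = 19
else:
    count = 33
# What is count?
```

Answer: 19

Derivation:
Trace (tracking count):
x = 23  # -> x = 23
if x >= 19:  # condition is True
    count = 19  # -> count = 19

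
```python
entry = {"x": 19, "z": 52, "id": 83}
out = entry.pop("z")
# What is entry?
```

Trace (tracking entry):
entry = {'x': 19, 'z': 52, 'id': 83}  # -> entry = {'x': 19, 'z': 52, 'id': 83}
out = entry.pop('z')  # -> out = 52

Answer: {'x': 19, 'id': 83}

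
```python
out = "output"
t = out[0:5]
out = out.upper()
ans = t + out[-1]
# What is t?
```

Answer: 'outpu'

Derivation:
Trace (tracking t):
out = 'output'  # -> out = 'output'
t = out[0:5]  # -> t = 'outpu'
out = out.upper()  # -> out = 'OUTPUT'
ans = t + out[-1]  # -> ans = 'outpuT'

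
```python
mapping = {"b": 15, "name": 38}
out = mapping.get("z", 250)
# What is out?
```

Trace (tracking out):
mapping = {'b': 15, 'name': 38}  # -> mapping = {'b': 15, 'name': 38}
out = mapping.get('z', 250)  # -> out = 250

Answer: 250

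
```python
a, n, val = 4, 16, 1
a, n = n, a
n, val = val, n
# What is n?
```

Answer: 1

Derivation:
Trace (tracking n):
a, n, val = (4, 16, 1)  # -> a = 4, n = 16, val = 1
a, n = (n, a)  # -> a = 16, n = 4
n, val = (val, n)  # -> n = 1, val = 4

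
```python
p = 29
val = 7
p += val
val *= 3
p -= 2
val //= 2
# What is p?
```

Answer: 34

Derivation:
Trace (tracking p):
p = 29  # -> p = 29
val = 7  # -> val = 7
p += val  # -> p = 36
val *= 3  # -> val = 21
p -= 2  # -> p = 34
val //= 2  # -> val = 10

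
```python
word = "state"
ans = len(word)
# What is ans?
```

Trace (tracking ans):
word = 'state'  # -> word = 'state'
ans = len(word)  # -> ans = 5

Answer: 5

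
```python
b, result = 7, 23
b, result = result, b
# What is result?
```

Answer: 7

Derivation:
Trace (tracking result):
b, result = (7, 23)  # -> b = 7, result = 23
b, result = (result, b)  # -> b = 23, result = 7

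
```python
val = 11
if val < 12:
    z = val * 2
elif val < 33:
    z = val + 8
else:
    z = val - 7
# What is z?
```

Trace (tracking z):
val = 11  # -> val = 11
if val < 12:  # condition is True
    z = val * 2  # -> z = 22

Answer: 22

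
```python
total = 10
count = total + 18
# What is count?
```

Trace (tracking count):
total = 10  # -> total = 10
count = total + 18  # -> count = 28

Answer: 28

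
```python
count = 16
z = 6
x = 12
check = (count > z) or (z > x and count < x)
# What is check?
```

Trace (tracking check):
count = 16  # -> count = 16
z = 6  # -> z = 6
x = 12  # -> x = 12
check = count > z or (z > x and count < x)  # -> check = True

Answer: True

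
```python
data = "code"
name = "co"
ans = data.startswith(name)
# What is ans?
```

Answer: True

Derivation:
Trace (tracking ans):
data = 'code'  # -> data = 'code'
name = 'co'  # -> name = 'co'
ans = data.startswith(name)  # -> ans = True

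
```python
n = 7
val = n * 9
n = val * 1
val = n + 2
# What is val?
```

Answer: 65

Derivation:
Trace (tracking val):
n = 7  # -> n = 7
val = n * 9  # -> val = 63
n = val * 1  # -> n = 63
val = n + 2  # -> val = 65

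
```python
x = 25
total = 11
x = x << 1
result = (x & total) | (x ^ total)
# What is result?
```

Answer: 59

Derivation:
Trace (tracking result):
x = 25  # -> x = 25
total = 11  # -> total = 11
x = x << 1  # -> x = 50
result = x & total | x ^ total  # -> result = 59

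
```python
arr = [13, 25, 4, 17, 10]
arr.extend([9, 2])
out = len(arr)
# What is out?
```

Trace (tracking out):
arr = [13, 25, 4, 17, 10]  # -> arr = [13, 25, 4, 17, 10]
arr.extend([9, 2])  # -> arr = [13, 25, 4, 17, 10, 9, 2]
out = len(arr)  # -> out = 7

Answer: 7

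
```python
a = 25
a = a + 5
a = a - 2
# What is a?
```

Trace (tracking a):
a = 25  # -> a = 25
a = a + 5  # -> a = 30
a = a - 2  # -> a = 28

Answer: 28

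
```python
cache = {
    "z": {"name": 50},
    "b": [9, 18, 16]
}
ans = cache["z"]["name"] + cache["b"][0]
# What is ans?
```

Trace (tracking ans):
cache = {'z': {'name': 50}, 'b': [9, 18, 16]}  # -> cache = {'z': {'name': 50}, 'b': [9, 18, 16]}
ans = cache['z']['name'] + cache['b'][0]  # -> ans = 59

Answer: 59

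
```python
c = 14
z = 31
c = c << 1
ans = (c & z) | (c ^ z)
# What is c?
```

Answer: 28

Derivation:
Trace (tracking c):
c = 14  # -> c = 14
z = 31  # -> z = 31
c = c << 1  # -> c = 28
ans = c & z | c ^ z  # -> ans = 31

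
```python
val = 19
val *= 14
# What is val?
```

Answer: 266

Derivation:
Trace (tracking val):
val = 19  # -> val = 19
val *= 14  # -> val = 266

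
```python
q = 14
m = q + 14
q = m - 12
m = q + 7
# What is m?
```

Trace (tracking m):
q = 14  # -> q = 14
m = q + 14  # -> m = 28
q = m - 12  # -> q = 16
m = q + 7  # -> m = 23

Answer: 23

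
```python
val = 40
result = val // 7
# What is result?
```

Trace (tracking result):
val = 40  # -> val = 40
result = val // 7  # -> result = 5

Answer: 5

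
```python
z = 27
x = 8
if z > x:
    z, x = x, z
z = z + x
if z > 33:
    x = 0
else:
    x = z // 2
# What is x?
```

Trace (tracking x):
z = 27  # -> z = 27
x = 8  # -> x = 8
if z > x:  # condition is True
    z, x = (x, z)  # -> z = 8, x = 27
z = z + x  # -> z = 35
if z > 33:  # condition is True
    x = 0  # -> x = 0

Answer: 0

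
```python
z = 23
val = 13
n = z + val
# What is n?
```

Trace (tracking n):
z = 23  # -> z = 23
val = 13  # -> val = 13
n = z + val  # -> n = 36

Answer: 36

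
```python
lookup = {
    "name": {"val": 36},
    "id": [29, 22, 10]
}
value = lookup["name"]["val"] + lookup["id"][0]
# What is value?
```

Answer: 65

Derivation:
Trace (tracking value):
lookup = {'name': {'val': 36}, 'id': [29, 22, 10]}  # -> lookup = {'name': {'val': 36}, 'id': [29, 22, 10]}
value = lookup['name']['val'] + lookup['id'][0]  # -> value = 65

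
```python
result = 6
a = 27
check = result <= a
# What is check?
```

Trace (tracking check):
result = 6  # -> result = 6
a = 27  # -> a = 27
check = result <= a  # -> check = True

Answer: True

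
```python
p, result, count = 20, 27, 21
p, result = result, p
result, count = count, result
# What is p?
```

Answer: 27

Derivation:
Trace (tracking p):
p, result, count = (20, 27, 21)  # -> p = 20, result = 27, count = 21
p, result = (result, p)  # -> p = 27, result = 20
result, count = (count, result)  # -> result = 21, count = 20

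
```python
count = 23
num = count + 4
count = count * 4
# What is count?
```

Answer: 92

Derivation:
Trace (tracking count):
count = 23  # -> count = 23
num = count + 4  # -> num = 27
count = count * 4  # -> count = 92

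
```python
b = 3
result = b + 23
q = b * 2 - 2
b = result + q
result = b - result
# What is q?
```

Answer: 4

Derivation:
Trace (tracking q):
b = 3  # -> b = 3
result = b + 23  # -> result = 26
q = b * 2 - 2  # -> q = 4
b = result + q  # -> b = 30
result = b - result  # -> result = 4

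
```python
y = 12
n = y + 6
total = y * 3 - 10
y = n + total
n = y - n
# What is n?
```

Trace (tracking n):
y = 12  # -> y = 12
n = y + 6  # -> n = 18
total = y * 3 - 10  # -> total = 26
y = n + total  # -> y = 44
n = y - n  # -> n = 26

Answer: 26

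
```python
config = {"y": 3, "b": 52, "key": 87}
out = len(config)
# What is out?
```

Answer: 3

Derivation:
Trace (tracking out):
config = {'y': 3, 'b': 52, 'key': 87}  # -> config = {'y': 3, 'b': 52, 'key': 87}
out = len(config)  # -> out = 3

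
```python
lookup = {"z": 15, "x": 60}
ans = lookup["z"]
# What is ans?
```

Trace (tracking ans):
lookup = {'z': 15, 'x': 60}  # -> lookup = {'z': 15, 'x': 60}
ans = lookup['z']  # -> ans = 15

Answer: 15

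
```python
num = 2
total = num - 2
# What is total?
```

Trace (tracking total):
num = 2  # -> num = 2
total = num - 2  # -> total = 0

Answer: 0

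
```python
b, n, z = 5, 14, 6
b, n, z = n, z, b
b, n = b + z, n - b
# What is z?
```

Answer: 5

Derivation:
Trace (tracking z):
b, n, z = (5, 14, 6)  # -> b = 5, n = 14, z = 6
b, n, z = (n, z, b)  # -> b = 14, n = 6, z = 5
b, n = (b + z, n - b)  # -> b = 19, n = -8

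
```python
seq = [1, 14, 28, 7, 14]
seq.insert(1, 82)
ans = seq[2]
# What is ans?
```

Answer: 14

Derivation:
Trace (tracking ans):
seq = [1, 14, 28, 7, 14]  # -> seq = [1, 14, 28, 7, 14]
seq.insert(1, 82)  # -> seq = [1, 82, 14, 28, 7, 14]
ans = seq[2]  # -> ans = 14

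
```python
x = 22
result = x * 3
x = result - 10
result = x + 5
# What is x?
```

Answer: 56

Derivation:
Trace (tracking x):
x = 22  # -> x = 22
result = x * 3  # -> result = 66
x = result - 10  # -> x = 56
result = x + 5  # -> result = 61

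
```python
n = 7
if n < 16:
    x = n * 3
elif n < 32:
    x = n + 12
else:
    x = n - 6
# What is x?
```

Answer: 21

Derivation:
Trace (tracking x):
n = 7  # -> n = 7
if n < 16:  # condition is True
    x = n * 3  # -> x = 21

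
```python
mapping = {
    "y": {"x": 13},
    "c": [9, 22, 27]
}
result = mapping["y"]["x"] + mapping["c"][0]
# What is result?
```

Trace (tracking result):
mapping = {'y': {'x': 13}, 'c': [9, 22, 27]}  # -> mapping = {'y': {'x': 13}, 'c': [9, 22, 27]}
result = mapping['y']['x'] + mapping['c'][0]  # -> result = 22

Answer: 22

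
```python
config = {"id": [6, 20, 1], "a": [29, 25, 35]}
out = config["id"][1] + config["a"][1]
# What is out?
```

Trace (tracking out):
config = {'id': [6, 20, 1], 'a': [29, 25, 35]}  # -> config = {'id': [6, 20, 1], 'a': [29, 25, 35]}
out = config['id'][1] + config['a'][1]  # -> out = 45

Answer: 45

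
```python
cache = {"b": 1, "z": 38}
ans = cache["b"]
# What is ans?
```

Trace (tracking ans):
cache = {'b': 1, 'z': 38}  # -> cache = {'b': 1, 'z': 38}
ans = cache['b']  # -> ans = 1

Answer: 1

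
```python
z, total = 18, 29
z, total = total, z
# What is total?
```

Trace (tracking total):
z, total = (18, 29)  # -> z = 18, total = 29
z, total = (total, z)  # -> z = 29, total = 18

Answer: 18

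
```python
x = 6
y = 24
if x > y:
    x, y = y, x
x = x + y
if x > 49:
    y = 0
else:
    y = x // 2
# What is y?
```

Answer: 15

Derivation:
Trace (tracking y):
x = 6  # -> x = 6
y = 24  # -> y = 24
if x > y:  # condition is False
x = x + y  # -> x = 30
if x > 49:  # condition is False
else:
    y = x // 2  # -> y = 15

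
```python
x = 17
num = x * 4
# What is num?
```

Answer: 68

Derivation:
Trace (tracking num):
x = 17  # -> x = 17
num = x * 4  # -> num = 68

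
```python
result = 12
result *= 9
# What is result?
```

Answer: 108

Derivation:
Trace (tracking result):
result = 12  # -> result = 12
result *= 9  # -> result = 108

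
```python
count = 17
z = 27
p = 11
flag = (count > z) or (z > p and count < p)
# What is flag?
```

Trace (tracking flag):
count = 17  # -> count = 17
z = 27  # -> z = 27
p = 11  # -> p = 11
flag = count > z or (z > p and count < p)  # -> flag = False

Answer: False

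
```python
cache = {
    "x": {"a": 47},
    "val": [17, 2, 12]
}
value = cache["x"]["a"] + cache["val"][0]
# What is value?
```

Answer: 64

Derivation:
Trace (tracking value):
cache = {'x': {'a': 47}, 'val': [17, 2, 12]}  # -> cache = {'x': {'a': 47}, 'val': [17, 2, 12]}
value = cache['x']['a'] + cache['val'][0]  # -> value = 64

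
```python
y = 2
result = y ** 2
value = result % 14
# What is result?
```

Trace (tracking result):
y = 2  # -> y = 2
result = y ** 2  # -> result = 4
value = result % 14  # -> value = 4

Answer: 4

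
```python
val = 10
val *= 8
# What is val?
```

Answer: 80

Derivation:
Trace (tracking val):
val = 10  # -> val = 10
val *= 8  # -> val = 80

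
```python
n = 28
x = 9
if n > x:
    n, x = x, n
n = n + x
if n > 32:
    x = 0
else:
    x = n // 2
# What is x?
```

Answer: 0

Derivation:
Trace (tracking x):
n = 28  # -> n = 28
x = 9  # -> x = 9
if n > x:  # condition is True
    n, x = (x, n)  # -> n = 9, x = 28
n = n + x  # -> n = 37
if n > 32:  # condition is True
    x = 0  # -> x = 0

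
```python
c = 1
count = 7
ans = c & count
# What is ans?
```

Trace (tracking ans):
c = 1  # -> c = 1
count = 7  # -> count = 7
ans = c & count  # -> ans = 1

Answer: 1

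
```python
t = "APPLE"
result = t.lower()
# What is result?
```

Trace (tracking result):
t = 'APPLE'  # -> t = 'APPLE'
result = t.lower()  # -> result = 'apple'

Answer: 'apple'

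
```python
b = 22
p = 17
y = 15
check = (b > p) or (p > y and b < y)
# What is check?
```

Answer: True

Derivation:
Trace (tracking check):
b = 22  # -> b = 22
p = 17  # -> p = 17
y = 15  # -> y = 15
check = b > p or (p > y and b < y)  # -> check = True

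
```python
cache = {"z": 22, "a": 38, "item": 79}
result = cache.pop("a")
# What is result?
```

Trace (tracking result):
cache = {'z': 22, 'a': 38, 'item': 79}  # -> cache = {'z': 22, 'a': 38, 'item': 79}
result = cache.pop('a')  # -> result = 38

Answer: 38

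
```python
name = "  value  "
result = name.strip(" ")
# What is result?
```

Answer: 'value'

Derivation:
Trace (tracking result):
name = '  value  '  # -> name = '  value  '
result = name.strip(' ')  # -> result = 'value'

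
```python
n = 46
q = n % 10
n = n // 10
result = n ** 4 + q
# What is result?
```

Trace (tracking result):
n = 46  # -> n = 46
q = n % 10  # -> q = 6
n = n // 10  # -> n = 4
result = n ** 4 + q  # -> result = 262

Answer: 262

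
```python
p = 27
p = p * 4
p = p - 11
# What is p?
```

Answer: 97

Derivation:
Trace (tracking p):
p = 27  # -> p = 27
p = p * 4  # -> p = 108
p = p - 11  # -> p = 97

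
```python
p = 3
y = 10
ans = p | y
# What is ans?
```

Answer: 11

Derivation:
Trace (tracking ans):
p = 3  # -> p = 3
y = 10  # -> y = 10
ans = p | y  # -> ans = 11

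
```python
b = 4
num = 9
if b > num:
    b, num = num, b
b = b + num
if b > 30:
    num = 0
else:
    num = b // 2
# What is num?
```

Trace (tracking num):
b = 4  # -> b = 4
num = 9  # -> num = 9
if b > num:  # condition is False
b = b + num  # -> b = 13
if b > 30:  # condition is False
else:
    num = b // 2  # -> num = 6

Answer: 6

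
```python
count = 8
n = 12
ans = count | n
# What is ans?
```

Answer: 12

Derivation:
Trace (tracking ans):
count = 8  # -> count = 8
n = 12  # -> n = 12
ans = count | n  # -> ans = 12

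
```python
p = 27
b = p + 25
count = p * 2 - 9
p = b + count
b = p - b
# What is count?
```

Trace (tracking count):
p = 27  # -> p = 27
b = p + 25  # -> b = 52
count = p * 2 - 9  # -> count = 45
p = b + count  # -> p = 97
b = p - b  # -> b = 45

Answer: 45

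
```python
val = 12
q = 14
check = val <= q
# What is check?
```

Trace (tracking check):
val = 12  # -> val = 12
q = 14  # -> q = 14
check = val <= q  # -> check = True

Answer: True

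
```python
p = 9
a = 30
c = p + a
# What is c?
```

Answer: 39

Derivation:
Trace (tracking c):
p = 9  # -> p = 9
a = 30  # -> a = 30
c = p + a  # -> c = 39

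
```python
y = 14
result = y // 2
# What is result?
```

Answer: 7

Derivation:
Trace (tracking result):
y = 14  # -> y = 14
result = y // 2  # -> result = 7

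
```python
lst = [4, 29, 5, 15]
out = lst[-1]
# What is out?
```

Trace (tracking out):
lst = [4, 29, 5, 15]  # -> lst = [4, 29, 5, 15]
out = lst[-1]  # -> out = 15

Answer: 15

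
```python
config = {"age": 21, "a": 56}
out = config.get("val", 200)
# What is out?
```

Trace (tracking out):
config = {'age': 21, 'a': 56}  # -> config = {'age': 21, 'a': 56}
out = config.get('val', 200)  # -> out = 200

Answer: 200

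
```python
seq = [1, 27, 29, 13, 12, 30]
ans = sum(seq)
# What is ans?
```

Trace (tracking ans):
seq = [1, 27, 29, 13, 12, 30]  # -> seq = [1, 27, 29, 13, 12, 30]
ans = sum(seq)  # -> ans = 112

Answer: 112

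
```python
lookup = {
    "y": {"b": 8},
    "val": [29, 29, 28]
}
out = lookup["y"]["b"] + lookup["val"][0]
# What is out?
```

Answer: 37

Derivation:
Trace (tracking out):
lookup = {'y': {'b': 8}, 'val': [29, 29, 28]}  # -> lookup = {'y': {'b': 8}, 'val': [29, 29, 28]}
out = lookup['y']['b'] + lookup['val'][0]  # -> out = 37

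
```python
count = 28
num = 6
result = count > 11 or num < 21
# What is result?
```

Answer: True

Derivation:
Trace (tracking result):
count = 28  # -> count = 28
num = 6  # -> num = 6
result = count > 11 or num < 21  # -> result = True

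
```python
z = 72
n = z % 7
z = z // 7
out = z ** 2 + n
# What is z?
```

Answer: 10

Derivation:
Trace (tracking z):
z = 72  # -> z = 72
n = z % 7  # -> n = 2
z = z // 7  # -> z = 10
out = z ** 2 + n  # -> out = 102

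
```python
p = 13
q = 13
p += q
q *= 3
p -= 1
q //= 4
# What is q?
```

Answer: 9

Derivation:
Trace (tracking q):
p = 13  # -> p = 13
q = 13  # -> q = 13
p += q  # -> p = 26
q *= 3  # -> q = 39
p -= 1  # -> p = 25
q //= 4  # -> q = 9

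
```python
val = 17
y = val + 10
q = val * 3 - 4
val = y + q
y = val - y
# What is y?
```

Answer: 47

Derivation:
Trace (tracking y):
val = 17  # -> val = 17
y = val + 10  # -> y = 27
q = val * 3 - 4  # -> q = 47
val = y + q  # -> val = 74
y = val - y  # -> y = 47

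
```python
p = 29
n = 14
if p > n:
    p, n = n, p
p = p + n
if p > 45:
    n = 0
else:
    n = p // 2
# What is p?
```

Answer: 43

Derivation:
Trace (tracking p):
p = 29  # -> p = 29
n = 14  # -> n = 14
if p > n:  # condition is True
    p, n = (n, p)  # -> p = 14, n = 29
p = p + n  # -> p = 43
if p > 45:  # condition is False
else:
    n = p // 2  # -> n = 21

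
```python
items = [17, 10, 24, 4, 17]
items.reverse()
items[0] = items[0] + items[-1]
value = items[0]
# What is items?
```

Answer: [34, 4, 24, 10, 17]

Derivation:
Trace (tracking items):
items = [17, 10, 24, 4, 17]  # -> items = [17, 10, 24, 4, 17]
items.reverse()  # -> items = [17, 4, 24, 10, 17]
items[0] = items[0] + items[-1]  # -> items = [34, 4, 24, 10, 17]
value = items[0]  # -> value = 34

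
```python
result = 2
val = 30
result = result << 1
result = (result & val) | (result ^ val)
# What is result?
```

Trace (tracking result):
result = 2  # -> result = 2
val = 30  # -> val = 30
result = result << 1  # -> result = 4
result = result & val | result ^ val  # -> result = 30

Answer: 30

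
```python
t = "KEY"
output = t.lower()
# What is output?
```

Trace (tracking output):
t = 'KEY'  # -> t = 'KEY'
output = t.lower()  # -> output = 'key'

Answer: 'key'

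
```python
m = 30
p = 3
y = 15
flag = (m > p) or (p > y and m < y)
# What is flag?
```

Answer: True

Derivation:
Trace (tracking flag):
m = 30  # -> m = 30
p = 3  # -> p = 3
y = 15  # -> y = 15
flag = m > p or (p > y and m < y)  # -> flag = True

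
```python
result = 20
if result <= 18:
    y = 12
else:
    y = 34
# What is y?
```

Trace (tracking y):
result = 20  # -> result = 20
if result <= 18:  # condition is False
else:
    y = 34  # -> y = 34

Answer: 34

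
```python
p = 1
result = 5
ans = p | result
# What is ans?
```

Answer: 5

Derivation:
Trace (tracking ans):
p = 1  # -> p = 1
result = 5  # -> result = 5
ans = p | result  # -> ans = 5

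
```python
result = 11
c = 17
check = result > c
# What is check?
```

Answer: False

Derivation:
Trace (tracking check):
result = 11  # -> result = 11
c = 17  # -> c = 17
check = result > c  # -> check = False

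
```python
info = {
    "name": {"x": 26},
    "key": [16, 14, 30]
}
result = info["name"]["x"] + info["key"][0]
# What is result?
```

Trace (tracking result):
info = {'name': {'x': 26}, 'key': [16, 14, 30]}  # -> info = {'name': {'x': 26}, 'key': [16, 14, 30]}
result = info['name']['x'] + info['key'][0]  # -> result = 42

Answer: 42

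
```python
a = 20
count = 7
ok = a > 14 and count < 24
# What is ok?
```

Answer: True

Derivation:
Trace (tracking ok):
a = 20  # -> a = 20
count = 7  # -> count = 7
ok = a > 14 and count < 24  # -> ok = True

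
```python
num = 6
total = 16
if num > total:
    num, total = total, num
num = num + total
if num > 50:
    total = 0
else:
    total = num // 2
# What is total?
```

Answer: 11

Derivation:
Trace (tracking total):
num = 6  # -> num = 6
total = 16  # -> total = 16
if num > total:  # condition is False
num = num + total  # -> num = 22
if num > 50:  # condition is False
else:
    total = num // 2  # -> total = 11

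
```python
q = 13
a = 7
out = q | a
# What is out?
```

Trace (tracking out):
q = 13  # -> q = 13
a = 7  # -> a = 7
out = q | a  # -> out = 15

Answer: 15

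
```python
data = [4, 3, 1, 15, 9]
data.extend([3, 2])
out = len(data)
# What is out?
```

Answer: 7

Derivation:
Trace (tracking out):
data = [4, 3, 1, 15, 9]  # -> data = [4, 3, 1, 15, 9]
data.extend([3, 2])  # -> data = [4, 3, 1, 15, 9, 3, 2]
out = len(data)  # -> out = 7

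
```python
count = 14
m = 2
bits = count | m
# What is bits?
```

Answer: 14

Derivation:
Trace (tracking bits):
count = 14  # -> count = 14
m = 2  # -> m = 2
bits = count | m  # -> bits = 14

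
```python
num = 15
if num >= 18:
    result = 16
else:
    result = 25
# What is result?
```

Trace (tracking result):
num = 15  # -> num = 15
if num >= 18:  # condition is False
else:
    result = 25  # -> result = 25

Answer: 25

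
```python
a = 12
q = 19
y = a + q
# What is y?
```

Answer: 31

Derivation:
Trace (tracking y):
a = 12  # -> a = 12
q = 19  # -> q = 19
y = a + q  # -> y = 31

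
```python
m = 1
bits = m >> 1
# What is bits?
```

Trace (tracking bits):
m = 1  # -> m = 1
bits = m >> 1  # -> bits = 0

Answer: 0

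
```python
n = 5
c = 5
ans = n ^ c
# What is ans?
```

Answer: 0

Derivation:
Trace (tracking ans):
n = 5  # -> n = 5
c = 5  # -> c = 5
ans = n ^ c  # -> ans = 0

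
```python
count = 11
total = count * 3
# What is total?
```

Trace (tracking total):
count = 11  # -> count = 11
total = count * 3  # -> total = 33

Answer: 33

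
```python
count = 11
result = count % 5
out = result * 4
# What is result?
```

Trace (tracking result):
count = 11  # -> count = 11
result = count % 5  # -> result = 1
out = result * 4  # -> out = 4

Answer: 1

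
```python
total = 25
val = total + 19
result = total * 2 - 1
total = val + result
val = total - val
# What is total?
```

Answer: 93

Derivation:
Trace (tracking total):
total = 25  # -> total = 25
val = total + 19  # -> val = 44
result = total * 2 - 1  # -> result = 49
total = val + result  # -> total = 93
val = total - val  # -> val = 49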